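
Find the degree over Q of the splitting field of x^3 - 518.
[K : Q] = 6

The roots of x^3 - 518 are ∛518, ω∛518, ω^2∛518 where ω = e^(2πi/3) is a primitive cube root of unity, so K = Q(∛518, ω). Now [Q(∛518):Q] = 3 (since 518 is not a perfect cube, x^3 - 518 is irreducible) and [Q(ω):Q] = 2. Both 2 and 3 divide [K:Q], and [K:Q] ≤ 3·2 = 6, so [K:Q] = 6. (Equivalently: Q(∛518) ⊂ R but ω ∉ R, so [K : Q(∛518)] = 2.)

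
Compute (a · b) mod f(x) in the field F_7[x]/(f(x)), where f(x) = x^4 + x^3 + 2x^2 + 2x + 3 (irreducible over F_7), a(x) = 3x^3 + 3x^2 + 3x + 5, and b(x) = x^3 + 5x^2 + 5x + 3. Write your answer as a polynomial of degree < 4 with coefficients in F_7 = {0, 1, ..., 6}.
a · b ≡ 3x^3 (mod f(x))

Multiply in F_7[x]: a(x)·b(x) = (3x^3 + 3x^2 + 3x + 5)·(x^3 + 5x^2 + 5x + 3) = 3x^6 + 4x^5 + 5x^4 + 2x^3 + 6x + 1. This has degree ≥ 4, so divide by f(x) over F_7: 3x^6 + 4x^5 + 5x^4 + 2x^3 + 6x + 1 = (3x^2 + x + 5)·(x^4 + x^3 + 2x^2 + 2x + 3) + (3x^3). Hence a·b ≡ 3x^3 (mod f). (F_7[x]/(f) is a field with 7^4 = 2401 elements since f is irreducible of degree 4.)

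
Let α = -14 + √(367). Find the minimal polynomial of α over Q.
m_α(x) = x^2 + 28x - 171

From α + 14 = √(367), squaring gives (α + 14)^2 = 367, i.e. α^2 + 28α + 196 = 367, so α^2 + 28α - 171 = 0. The discriminant of x^2 + 28x - 171 is (28)^2 - 4·(-171) = 784 + 684 = 1468, and 4·(367) is not a perfect square in Q since 367 is squarefree and ≠ 1. Hence x^2 + 28x - 171 is irreducible over Q and is the minimal polynomial of α.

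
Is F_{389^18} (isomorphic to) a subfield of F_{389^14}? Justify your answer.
No: F_{389^18} is not a subfield of F_{389^14}

F_{p^m} embeds in F_{p^n} iff m | n. Here 18 ∤ 14 (since 14 = 0·18 + 14 with remainder 14 ≠ 0), so F_{389^18} is not a subfield of F_{389^14}. Equivalently: if it were, the tower law would give 18 = [F_{389^18}:F_389] dividing [F_{389^14}:F_389] = 14, contradiction.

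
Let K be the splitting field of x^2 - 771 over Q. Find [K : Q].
[K : Q] = 2

f(x) = x^2 - 771 factors as (x - √771)(x + √771). The splitting field is K = Q(√771). Since 771 is squarefree and > 1, it is not a perfect square, so x^2 - 771 is irreducible over Q and [Q(√771) : Q] = 2. Hence [K : Q] = 2.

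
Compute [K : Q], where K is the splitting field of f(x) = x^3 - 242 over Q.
[K : Q] = 6

The roots of x^3 - 242 are ∛242, ω∛242, ω^2∛242 where ω = e^(2πi/3) is a primitive cube root of unity, so K = Q(∛242, ω). Now [Q(∛242):Q] = 3 (since 242 is not a perfect cube, x^3 - 242 is irreducible) and [Q(ω):Q] = 2. Both 2 and 3 divide [K:Q], and [K:Q] ≤ 3·2 = 6, so [K:Q] = 6. (Equivalently: Q(∛242) ⊂ R but ω ∉ R, so [K : Q(∛242)] = 2.)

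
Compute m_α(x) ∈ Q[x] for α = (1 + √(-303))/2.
m_α(x) = x^2 - x + 76

From 2α - 1 = √(-303), squaring gives (2α - 1)^2 = -303, i.e. 4α^2 - 4α + 1 = -303, so α^2 - α + (1 + 303)/4 = 0. Since -303 ≡ 1 (mod 4), (1 + 303)/4 = 76 ∈ Z. The polynomial x^2 - x + 76 has discriminant 1 - 4·(76) = -303, which is not a perfect square in Q (d = -303 is squarefree and ≠ 1), so x^2 - x + 76 is irreducible over Q. It is the minimal polynomial of α.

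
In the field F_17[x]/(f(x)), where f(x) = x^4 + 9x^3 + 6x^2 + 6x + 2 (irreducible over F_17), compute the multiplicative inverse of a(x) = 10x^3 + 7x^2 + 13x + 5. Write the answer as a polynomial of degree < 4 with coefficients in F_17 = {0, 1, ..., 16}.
a(x)^(-1) ≡ 4x^3 + 2x^2 + 4x + 9 (mod f(x))

Since f is irreducible over F_17, F_17[x]/(f) is a field and a(x) ≠ 0 has an inverse. Apply the extended Euclidean algorithm to f(x) and a(x) in F_17[x]: f(x) = (12x + 1)·a(x) + (13x^2 + x + 14);  a(x) = (6x + 4)·(13x^2 + x + 14) + (10x);  (13x^2 + x + 14) = (3x + 12)·(10x) + (14). The last nonzero remainder is the constant 14 = gcd(f, a) in F_17. Back-substituting through the division chain expresses 14 = s(x)·a(x) + t(x)·f(x) with s(x) ≡ 5x^3 + 11x^2 + 5x + 7 (mod f), so (5x^3 + 11x^2 + 5x + 7)·a(x) ≡ 14 (mod f). Multiplying by 14^(-1) ≡ 11 in F_17 gives a(x)^(-1) ≡ 11·(5x^3 + 11x^2 + 5x + 7) ≡ 4x^3 + 2x^2 + 4x + 9 (mod f). Check: (10x^3 + 7x^2 + 13x + 5)·(4x^3 + 2x^2 + 4x + 9) = 6x^6 + 14x^5 + 4x^4 + 11x^3 + 6x^2 + x + 11 ≡ 1 (mod x^4 + 9x^3 + 6x^2 + 6x + 2).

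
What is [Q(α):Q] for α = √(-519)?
[Q(α):Q] = 2

[Q(α):Q] equals the degree of the minimal polynomial of α. Here α^2 = -519 and x^2 + 519 is irreducible (d = -519 is squarefree, ≠ 1, hence not a square), so deg(m_α) = 2. Thus [Q(α):Q] = 2.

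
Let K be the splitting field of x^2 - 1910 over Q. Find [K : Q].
[K : Q] = 2

f(x) = x^2 - 1910 factors as (x - √1910)(x + √1910). The splitting field is K = Q(√1910). Since 1910 is squarefree and > 1, it is not a perfect square, so x^2 - 1910 is irreducible over Q and [Q(√1910) : Q] = 2. Hence [K : Q] = 2.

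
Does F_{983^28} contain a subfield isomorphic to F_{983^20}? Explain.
No: F_{983^20} is not a subfield of F_{983^28}

F_{p^m} embeds in F_{p^n} iff m | n. Here 20 ∤ 28 (since 28 = 1·20 + 8 with remainder 8 ≠ 0), so F_{983^20} is not a subfield of F_{983^28}. Equivalently: if it were, the tower law would give 20 = [F_{983^20}:F_983] dividing [F_{983^28}:F_983] = 28, contradiction.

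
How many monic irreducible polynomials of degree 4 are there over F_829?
There are 118074876210 monic irreducible polynomials of degree 4 over F_829

Each element of F_{829^4} that lies in no proper subfield is a root of exactly one monic irreducible of degree 4 over F_829, and each such polynomial has 4 distinct roots in F_{829^4}. By Möbius inversion the count is N_829(4) = (1/4) Σ_{d|4} μ(4/d) · 829^d = (1/4)(μ(4)·829^1 + μ(2)·829^2 + μ(1)·829^4) = 472299504840/4 = 118074876210.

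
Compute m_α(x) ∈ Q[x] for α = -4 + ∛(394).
m_α(x) = x^3 + 12x^2 + 48x - 330

Set β = α + 4 = ∛(394), so β^3 = 394. Then (α + 4)^3 - 394 = 0, i.e. α is a root of g(x) = (x + 4)^3 - 394 = x^3 + 12x^2 + 48x - 330. Since g(x) = h(x + 4) where h(x) = x^3 - 394, and h is irreducible over Q (because 394 is not a perfect cube, so h has no rational root, and a monic cubic with no rational root is irreducible), g is also irreducible (irreducibility is preserved under the substitution x → x + 4). Hence m_α(x) = x^3 + 12x^2 + 48x - 330.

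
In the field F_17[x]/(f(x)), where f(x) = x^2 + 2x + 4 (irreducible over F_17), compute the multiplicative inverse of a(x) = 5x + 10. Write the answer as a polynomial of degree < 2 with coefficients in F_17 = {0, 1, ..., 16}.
a(x)^(-1) ≡ 11x (mod f(x))

Since f is irreducible over F_17, F_17[x]/(f) is a field and a(x) ≠ 0 has an inverse. Apply the extended Euclidean algorithm to f(x) and a(x) in F_17[x]: f(x) = (7x)·a(x) + (4). The last nonzero remainder is the constant 4 = gcd(f, a) in F_17. Back-substituting through the division chain expresses 4 = s(x)·a(x) + t(x)·f(x) with s(x) ≡ 10x (mod f), so (10x)·a(x) ≡ 4 (mod f). Multiplying by 4^(-1) ≡ 13 in F_17 gives a(x)^(-1) ≡ 13·(10x) ≡ 11x (mod f). Check: (5x + 10)·(11x) = 4x^2 + 8x ≡ 1 (mod x^2 + 2x + 4).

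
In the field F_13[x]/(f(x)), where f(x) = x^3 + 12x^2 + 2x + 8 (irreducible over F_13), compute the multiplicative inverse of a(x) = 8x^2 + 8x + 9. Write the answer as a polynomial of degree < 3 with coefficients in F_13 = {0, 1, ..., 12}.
a(x)^(-1) ≡ 9x^2 + 3x + 5 (mod f(x))

Since f is irreducible over F_13, F_13[x]/(f) is a field and a(x) ≠ 0 has an inverse. Apply the extended Euclidean algorithm to f(x) and a(x) in F_13[x]: f(x) = (5x + 3)·a(x) + (11x + 7);  a(x) = (9x + 8)·(11x + 7) + (5). The last nonzero remainder is the constant 5 = gcd(f, a) in F_13. Back-substituting through the division chain expresses 5 = s(x)·a(x) + t(x)·f(x) with s(x) ≡ 6x^2 + 2x + 12 (mod f), so (6x^2 + 2x + 12)·a(x) ≡ 5 (mod f). Multiplying by 5^(-1) ≡ 8 in F_13 gives a(x)^(-1) ≡ 8·(6x^2 + 2x + 12) ≡ 9x^2 + 3x + 5 (mod f). Check: (8x^2 + 8x + 9)·(9x^2 + 3x + 5) = 7x^4 + 5x^3 + 2x^2 + 2x + 6 ≡ 1 (mod x^3 + 12x^2 + 2x + 8).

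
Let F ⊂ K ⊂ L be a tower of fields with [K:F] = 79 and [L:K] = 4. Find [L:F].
[L:F] = 316

The tower law says that for any tower of field extensions F ⊂ K ⊂ L with finite degrees, [L:F] = [L:K] · [K:F]. Here this gives [L:F] = 4 · 79 = 316.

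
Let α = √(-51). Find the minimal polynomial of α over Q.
m_α(x) = x^2 + 51

α satisfies α^2 + 51 = 0, so x^2 + 51 annihilates α. Since d = -51 is squarefree and ≠ 1, it is not a perfect square in Q, so x^2 + 51 has no rational root and is therefore irreducible over Q (a degree-2 polynomial over a field is irreducible iff it has no root). Hence m_α(x) = x^2 + 51.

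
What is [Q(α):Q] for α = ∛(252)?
[Q(α):Q] = 3

The minimal polynomial of α is x^3 - 252, irreducible over Q since 252 is not a perfect cube (so x^3 - 252 has no rational root). Hence [Q(α):Q] = deg(m_α) = 3.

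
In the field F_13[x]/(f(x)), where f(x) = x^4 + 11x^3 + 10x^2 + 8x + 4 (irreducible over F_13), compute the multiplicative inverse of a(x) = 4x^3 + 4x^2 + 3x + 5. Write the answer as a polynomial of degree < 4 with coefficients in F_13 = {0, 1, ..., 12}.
a(x)^(-1) ≡ 10x^3 + 8x^2 + 11x + 3 (mod f(x))

Since f is irreducible over F_13, F_13[x]/(f) is a field and a(x) ≠ 0 has an inverse. Apply the extended Euclidean algorithm to f(x) and a(x) in F_13[x]: f(x) = (10x + 9)·a(x) + (9x^2 + 9x + 11);  a(x) = (12x)·(9x^2 + 9x + 11) + (x + 5);  (9x^2 + 9x + 11) = (9x + 3)·(x + 5) + (9). The last nonzero remainder is the constant 9 = gcd(f, a) in F_13. Back-substituting through the division chain expresses 9 = s(x)·a(x) + t(x)·f(x) with s(x) ≡ 12x^3 + 7x^2 + 8x + 1 (mod f), so (12x^3 + 7x^2 + 8x + 1)·a(x) ≡ 9 (mod f). Multiplying by 9^(-1) ≡ 3 in F_13 gives a(x)^(-1) ≡ 3·(12x^3 + 7x^2 + 8x + 1) ≡ 10x^3 + 8x^2 + 11x + 3 (mod f). Check: (4x^3 + 4x^2 + 3x + 5)·(10x^3 + 8x^2 + 11x + 3) = x^6 + 7x^5 + 2x^4 + 7x^2 + 12x + 2 ≡ 1 (mod x^4 + 11x^3 + 10x^2 + 8x + 4).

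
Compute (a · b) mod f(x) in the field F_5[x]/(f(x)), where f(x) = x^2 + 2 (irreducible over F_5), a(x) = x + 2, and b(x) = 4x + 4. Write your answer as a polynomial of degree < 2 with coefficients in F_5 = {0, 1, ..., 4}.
a · b ≡ 2x (mod f(x))

Multiply in F_5[x]: a(x)·b(x) = (x + 2)·(4x + 4) = 4x^2 + 2x + 3. This has degree ≥ 2, so divide by f(x) over F_5: 4x^2 + 2x + 3 = (4)·(x^2 + 2) + (2x). Hence a·b ≡ 2x (mod f). (F_5[x]/(f) is a field with 5^2 = 25 elements since f is irreducible of degree 2.)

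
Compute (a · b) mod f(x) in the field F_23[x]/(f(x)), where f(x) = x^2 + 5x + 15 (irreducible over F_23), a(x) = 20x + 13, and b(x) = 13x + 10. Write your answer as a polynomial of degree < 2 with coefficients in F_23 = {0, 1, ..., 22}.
a · b ≡ 12x + 2 (mod f(x))

Multiply in F_23[x]: a(x)·b(x) = (20x + 13)·(13x + 10) = 7x^2 + x + 15. This has degree ≥ 2, so divide by f(x) over F_23: 7x^2 + x + 15 = (7)·(x^2 + 5x + 15) + (12x + 2). Hence a·b ≡ 12x + 2 (mod f). (F_23[x]/(f) is a field with 23^2 = 529 elements since f is irreducible of degree 2.)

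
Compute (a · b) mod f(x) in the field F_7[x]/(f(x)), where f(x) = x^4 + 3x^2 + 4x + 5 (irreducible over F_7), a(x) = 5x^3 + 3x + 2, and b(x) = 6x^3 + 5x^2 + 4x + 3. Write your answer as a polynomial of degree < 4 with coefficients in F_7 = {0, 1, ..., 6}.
a · b ≡ x^3 + 5x^2 + 2x (mod f(x))

Multiply in F_7[x]: a(x)·b(x) = (5x^3 + 3x + 2)·(6x^3 + 5x^2 + 4x + 3) = 2x^6 + 4x^5 + 3x^4 + x^2 + 3x + 6. This has degree ≥ 4, so divide by f(x) over F_7: 2x^6 + 4x^5 + 3x^4 + x^2 + 3x + 6 = (2x^2 + 4x + 4)·(x^4 + 3x^2 + 4x + 5) + (x^3 + 5x^2 + 2x). Hence a·b ≡ x^3 + 5x^2 + 2x (mod f). (F_7[x]/(f) is a field with 7^4 = 2401 elements since f is irreducible of degree 4.)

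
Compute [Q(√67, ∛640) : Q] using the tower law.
[Q(√67, ∛640) : Q] = 6

Let L = Q(√67, ∛640). Since Q(√67) ⊂ L and [Q(√67):Q] = 2, the tower law gives 2 | [L:Q]. Likewise Q(∛640) ⊂ L with [Q(∛640):Q] = 3 (because 640 is not a perfect cube), so 3 | [L:Q]. As gcd(2,3) = 1, [L:Q] is divisible by 6. Conversely L is generated over Q by √67 and ∛640, so [L:Q] ≤ 2·3 = 6. Therefore [Q(√67, ∛640) : Q] = 6.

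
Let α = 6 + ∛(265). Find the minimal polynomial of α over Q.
m_α(x) = x^3 - 18x^2 + 108x - 481

Set β = α - 6 = ∛(265), so β^3 = 265. Then (α - 6)^3 - 265 = 0, i.e. α is a root of g(x) = (x - 6)^3 - 265 = x^3 - 18x^2 + 108x - 481. Since g(x) = h(x - 6) where h(x) = x^3 - 265, and h is irreducible over Q (because 265 is not a perfect cube, so h has no rational root, and a monic cubic with no rational root is irreducible), g is also irreducible (irreducibility is preserved under the substitution x → x - 6). Hence m_α(x) = x^3 - 18x^2 + 108x - 481.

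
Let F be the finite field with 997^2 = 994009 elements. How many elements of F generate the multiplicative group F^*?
There are φ(994008) = 326688 primitive elements

F_q^* is cyclic of order q - 1 = 994008. A cyclic group of order m has exactly φ(m) generators. Here m = 994008 = 2^3 · 3 · 83 · 499, so the number of primitive elements is φ(994008) = 326688.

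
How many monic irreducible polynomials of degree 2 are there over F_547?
There are 149331 monic irreducible polynomials of degree 2 over F_547

Each element of F_{547^2} that lies in no proper subfield is a root of exactly one monic irreducible of degree 2 over F_547, and each such polynomial has 2 distinct roots in F_{547^2}. By Möbius inversion the count is N_547(2) = (1/2) Σ_{d|2} μ(2/d) · 547^d = (1/2)(μ(2)·547^1 + μ(1)·547^2) = 298662/2 = 149331.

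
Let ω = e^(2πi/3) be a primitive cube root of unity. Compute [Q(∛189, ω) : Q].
[Q(∛189, ω) : Q] = 6

[Q(∛189):Q] = 3 (min poly x^3 - 189, irreducible since 189 is not a perfect cube). [Q(ω):Q] = 2 (min poly x^2 + x + 1). Since Q(∛189) ⊂ R and ω ∉ R, we have ω ∉ Q(∛189), so x^2 + x + 1 remains irreducible over Q(∛189) and [Q(∛189, ω) : Q(∛189)] = 2. By the tower law, [Q(∛189, ω) : Q] = 3 · 2 = 6. (In fact Q(∛189, ω) is the splitting field of x^3 - 189 over Q.)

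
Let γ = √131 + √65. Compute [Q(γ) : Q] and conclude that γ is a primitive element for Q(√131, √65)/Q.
[Q(γ) : Q] = 4 (equivalently, Q(γ) = Q(√131, √65))

Obviously Q(γ) ⊆ Q(√131, √65), and [Q(√131, √65):Q] = 4 (since 131, 65 are distinct squarefree integers > 1 with 8515 not a perfect square). To show equality we compute the minimal polynomial of γ. From γ = √131 + √65: γ^2 = 131 + 2√(8515) + 65 = 196 + 2√(8515), so γ^2 - 196 = 2√(8515); squaring, (γ^2 - 196)^2 = 4·8515, i.e. γ^4 - 392γ^2 + 38416 - 34060 = 0, i.e. γ^4 - 392γ^2 + 4356 = 0. So γ is a root of x^4 - 392x^2 + 4356. This polynomial is irreducible over Q: it has no rational root (each ±√131 ± √65 is irrational), and any factorization into two quadratics over Q would force √(8515) ∈ Q (pairing opposite roots) or √131, √65 ∈ Q (other pairings), all impossible. Hence [Q(γ):Q] = 4 = [Q(√131, √65):Q], so Q(γ) = Q(√131, √65).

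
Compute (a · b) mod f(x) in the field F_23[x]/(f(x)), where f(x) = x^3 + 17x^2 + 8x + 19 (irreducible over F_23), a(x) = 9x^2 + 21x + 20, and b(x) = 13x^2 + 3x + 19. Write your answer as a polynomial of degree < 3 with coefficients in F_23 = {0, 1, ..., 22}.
a · b ≡ 4x^2 + 18x + 18 (mod f(x))

Multiply in F_23[x]: a(x)·b(x) = (9x^2 + 21x + 20)·(13x^2 + 3x + 19) = 2x^4 + x^3 + 11x^2 + 22x + 12. This has degree ≥ 3, so divide by f(x) over F_23: 2x^4 + x^3 + 11x^2 + 22x + 12 = (2x + 13)·(x^3 + 17x^2 + 8x + 19) + (4x^2 + 18x + 18). Hence a·b ≡ 4x^2 + 18x + 18 (mod f). (F_23[x]/(f) is a field with 23^3 = 12167 elements since f is irreducible of degree 3.)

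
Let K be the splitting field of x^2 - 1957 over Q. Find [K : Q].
[K : Q] = 2

f(x) = x^2 - 1957 factors as (x - √1957)(x + √1957). The splitting field is K = Q(√1957). Since 1957 is squarefree and > 1, it is not a perfect square, so x^2 - 1957 is irreducible over Q and [Q(√1957) : Q] = 2. Hence [K : Q] = 2.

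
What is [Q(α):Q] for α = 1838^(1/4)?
[Q(α):Q] = 4

α is a root of x^4 - 1838. By Eisenstein's criterion at the prime p = 2 (which divides the constant term 1838 but p^2 = 4 does not, since 1838 is squarefree), x^4 - 1838 is irreducible over Q. Hence [Q(α):Q] = 4.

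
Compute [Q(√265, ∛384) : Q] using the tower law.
[Q(√265, ∛384) : Q] = 6

Let L = Q(√265, ∛384). Since Q(√265) ⊂ L and [Q(√265):Q] = 2, the tower law gives 2 | [L:Q]. Likewise Q(∛384) ⊂ L with [Q(∛384):Q] = 3 (because 384 is not a perfect cube), so 3 | [L:Q]. As gcd(2,3) = 1, [L:Q] is divisible by 6. Conversely L is generated over Q by √265 and ∛384, so [L:Q] ≤ 2·3 = 6. Therefore [Q(√265, ∛384) : Q] = 6.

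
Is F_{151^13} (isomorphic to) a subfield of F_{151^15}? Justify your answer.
No: F_{151^13} is not a subfield of F_{151^15}

F_{p^m} embeds in F_{p^n} iff m | n. Here 13 ∤ 15 (since 15 = 1·13 + 2 with remainder 2 ≠ 0), so F_{151^13} is not a subfield of F_{151^15}. Equivalently: if it were, the tower law would give 13 = [F_{151^13}:F_151] dividing [F_{151^15}:F_151] = 15, contradiction.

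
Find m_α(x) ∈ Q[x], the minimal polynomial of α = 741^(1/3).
m_α(x) = x^3 - 741

α satisfies α^3 = 741, so x^3 - 741 annihilates α. By the rational root test, a rational root p/q (in lowest terms) of x^3 - 741 would satisfy p^3 = 741 q^3, forcing q = 1 and p^3 = 741; but 741 is not a perfect cube, contradiction. A monic cubic over Q with no rational root is irreducible (any nontrivial factorization would include a linear factor). Hence x^3 - 741 is the minimal polynomial of α, and in particular [Q(α):Q] = 3.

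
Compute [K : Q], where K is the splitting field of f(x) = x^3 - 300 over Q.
[K : Q] = 6

The roots of x^3 - 300 are ∛300, ω∛300, ω^2∛300 where ω = e^(2πi/3) is a primitive cube root of unity, so K = Q(∛300, ω). Now [Q(∛300):Q] = 3 (since 300 is not a perfect cube, x^3 - 300 is irreducible) and [Q(ω):Q] = 2. Both 2 and 3 divide [K:Q], and [K:Q] ≤ 3·2 = 6, so [K:Q] = 6. (Equivalently: Q(∛300) ⊂ R but ω ∉ R, so [K : Q(∛300)] = 2.)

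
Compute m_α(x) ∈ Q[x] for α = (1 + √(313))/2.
m_α(x) = x^2 - x - 78

From 2α - 1 = √(313), squaring gives (2α - 1)^2 = 313, i.e. 4α^2 - 4α + 1 = 313, so α^2 - α + (1 - 313)/4 = 0. Since 313 ≡ 1 (mod 4), (1 - 313)/4 = -78 ∈ Z. The polynomial x^2 - x - 78 has discriminant 1 - 4·(-78) = 313, which is not a perfect square in Q (d = 313 is squarefree and ≠ 1), so x^2 - x - 78 is irreducible over Q. It is the minimal polynomial of α.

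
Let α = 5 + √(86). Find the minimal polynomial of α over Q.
m_α(x) = x^2 - 10x - 61

From α - 5 = √(86), squaring gives (α - 5)^2 = 86, i.e. α^2 - 10α + 25 = 86, so α^2 - 10α - 61 = 0. The discriminant of x^2 - 10x - 61 is (-10)^2 - 4·(-61) = 100 + 244 = 344, and 4·(86) is not a perfect square in Q since 86 is squarefree and ≠ 1. Hence x^2 - 10x - 61 is irreducible over Q and is the minimal polynomial of α.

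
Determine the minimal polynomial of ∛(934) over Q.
m_α(x) = x^3 - 934

α satisfies α^3 = 934, so x^3 - 934 annihilates α. By the rational root test, a rational root p/q (in lowest terms) of x^3 - 934 would satisfy p^3 = 934 q^3, forcing q = 1 and p^3 = 934; but 934 is not a perfect cube, contradiction. A monic cubic over Q with no rational root is irreducible (any nontrivial factorization would include a linear factor). Hence x^3 - 934 is the minimal polynomial of α, and in particular [Q(α):Q] = 3.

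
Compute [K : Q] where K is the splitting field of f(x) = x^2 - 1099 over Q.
[K : Q] = 2

f(x) = x^2 - 1099 factors as (x - √1099)(x + √1099). The splitting field is K = Q(√1099). Since 1099 is squarefree and > 1, it is not a perfect square, so x^2 - 1099 is irreducible over Q and [Q(√1099) : Q] = 2. Hence [K : Q] = 2.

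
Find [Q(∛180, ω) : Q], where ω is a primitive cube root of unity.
[Q(∛180, ω) : Q] = 6

[Q(∛180):Q] = 3 (min poly x^3 - 180, irreducible since 180 is not a perfect cube). [Q(ω):Q] = 2 (min poly x^2 + x + 1). Since Q(∛180) ⊂ R and ω ∉ R, we have ω ∉ Q(∛180), so x^2 + x + 1 remains irreducible over Q(∛180) and [Q(∛180, ω) : Q(∛180)] = 2. By the tower law, [Q(∛180, ω) : Q] = 3 · 2 = 6. (In fact Q(∛180, ω) is the splitting field of x^3 - 180 over Q.)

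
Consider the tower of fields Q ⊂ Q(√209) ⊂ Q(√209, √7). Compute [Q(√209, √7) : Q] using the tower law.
[Q(√209, √7) : Q] = 4

[Q(√209):Q] = 2 (min poly x^2 - 209, irreducible since 209 is squarefree > 1). For the top step, suppose √7 ∈ Q(√209), say √7 = c + d√209 with c, d ∈ Q. Squaring: 7 = c^2 + 209d^2 + 2cd√209. Since √209 ∉ Q this forces 2cd = 0. If d = 0 then √7 = c ∈ Q, contradicting 7 squarefree > 1. If c = 0 then 7 = 209d^2, so 209·7 = (209d)^2 is a perfect square in Q — but 209·7 = 1463 is not a perfect square (since 209 and 7 are distinct squarefree integers). Contradiction. Hence √7 ∉ Q(√209), so x^2 - 7 stays irreducible over Q(√209) and [Q(√209, √7) : Q(√209)] = 2. By the tower law, [Q(√209, √7) : Q] = 2 · 2 = 4.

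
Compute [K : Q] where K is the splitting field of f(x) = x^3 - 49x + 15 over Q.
[K : Q] = 6

By the rational root test, any rational root of the monic integer polynomial f(x) = x^3 - 49x + 15 must be an integer dividing the constant term 15, i.e. one of ±{1, 3, 5, 15}. Evaluating: f(1) = -33, f(-1) = 63, f(3) = -105, f(-3) = 135, f(5) = -105, f(-5) = 135, f(15) = 2655, f(-15) = -2625; none is 0, so f has no rational root and is therefore irreducible over Q (a cubic with no linear factor over a field is irreducible). For an irreducible cubic, the Galois group is A_3 or S_3 according as the discriminant disc(f) = -4a^3 - 27b^2 = -4·(-49)^3 - 27·(15)^2 = 464521 is or is not a square in Q. Here disc(f) = 464521 is not a perfect square in Q, so the Galois group of f over Q is not contained in A_3 and must be all of S_3. The splitting field has degree |S_3| = 6 over Q, so [K : Q] = 6.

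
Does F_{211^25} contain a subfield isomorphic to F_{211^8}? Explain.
No: F_{211^8} is not a subfield of F_{211^25}

F_{p^m} embeds in F_{p^n} iff m | n. Here 8 ∤ 25 (since 25 = 3·8 + 1 with remainder 1 ≠ 0), so F_{211^8} is not a subfield of F_{211^25}. Equivalently: if it were, the tower law would give 8 = [F_{211^8}:F_211] dividing [F_{211^25}:F_211] = 25, contradiction.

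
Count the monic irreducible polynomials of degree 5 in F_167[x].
There are 25978397088 monic irreducible polynomials of degree 5 over F_167

Each element of F_{167^5} that lies in no proper subfield is a root of exactly one monic irreducible of degree 5 over F_167, and each such polynomial has 5 distinct roots in F_{167^5}. By Möbius inversion the count is N_167(5) = (1/5) Σ_{d|5} μ(5/d) · 167^d = (1/5)(μ(5)·167^1 + μ(1)·167^5) = 129891985440/5 = 25978397088.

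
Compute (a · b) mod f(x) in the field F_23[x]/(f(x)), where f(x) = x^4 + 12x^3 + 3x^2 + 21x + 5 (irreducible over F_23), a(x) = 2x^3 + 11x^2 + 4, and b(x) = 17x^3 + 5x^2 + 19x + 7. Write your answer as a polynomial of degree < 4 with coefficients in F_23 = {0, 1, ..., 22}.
a · b ≡ 18x^3 + 9x^2 + 13x + 17 (mod f(x))

Multiply in F_23[x]: a(x)·b(x) = (2x^3 + 11x^2 + 4)·(17x^3 + 5x^2 + 19x + 7) = 11x^6 + 13x^5 + x^4 + 15x^3 + 5x^2 + 7x + 5. This has degree ≥ 4, so divide by f(x) over F_23: 11x^6 + 13x^5 + x^4 + 15x^3 + 5x^2 + 7x + 5 = (11x^2 + 19x + 16)·(x^4 + 12x^3 + 3x^2 + 21x + 5) + (18x^3 + 9x^2 + 13x + 17). Hence a·b ≡ 18x^3 + 9x^2 + 13x + 17 (mod f). (F_23[x]/(f) is a field with 23^4 = 279841 elements since f is irreducible of degree 4.)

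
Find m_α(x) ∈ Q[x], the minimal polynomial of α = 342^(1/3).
m_α(x) = x^3 - 342

α satisfies α^3 = 342, so x^3 - 342 annihilates α. By the rational root test, a rational root p/q (in lowest terms) of x^3 - 342 would satisfy p^3 = 342 q^3, forcing q = 1 and p^3 = 342; but 342 is not a perfect cube, contradiction. A monic cubic over Q with no rational root is irreducible (any nontrivial factorization would include a linear factor). Hence x^3 - 342 is the minimal polynomial of α, and in particular [Q(α):Q] = 3.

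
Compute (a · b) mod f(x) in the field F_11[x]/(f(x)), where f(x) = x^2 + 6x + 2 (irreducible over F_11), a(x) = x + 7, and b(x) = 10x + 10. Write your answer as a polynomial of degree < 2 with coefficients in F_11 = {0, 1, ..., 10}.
a · b ≡ 9x + 6 (mod f(x))

Multiply in F_11[x]: a(x)·b(x) = (x + 7)·(10x + 10) = 10x^2 + 3x + 4. This has degree ≥ 2, so divide by f(x) over F_11: 10x^2 + 3x + 4 = (10)·(x^2 + 6x + 2) + (9x + 6). Hence a·b ≡ 9x + 6 (mod f). (F_11[x]/(f) is a field with 11^2 = 121 elements since f is irreducible of degree 2.)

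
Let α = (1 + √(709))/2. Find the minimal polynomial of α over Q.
m_α(x) = x^2 - x - 177

From 2α - 1 = √(709), squaring gives (2α - 1)^2 = 709, i.e. 4α^2 - 4α + 1 = 709, so α^2 - α + (1 - 709)/4 = 0. Since 709 ≡ 1 (mod 4), (1 - 709)/4 = -177 ∈ Z. The polynomial x^2 - x - 177 has discriminant 1 - 4·(-177) = 709, which is not a perfect square in Q (d = 709 is squarefree and ≠ 1), so x^2 - x - 177 is irreducible over Q. It is the minimal polynomial of α.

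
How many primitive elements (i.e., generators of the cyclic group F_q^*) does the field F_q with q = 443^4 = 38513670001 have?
There are φ(38513670000) = 8626176000 primitive elements

F_q^* is cyclic of order q - 1 = 38513670000. A cyclic group of order m has exactly φ(m) generators. Here m = 38513670000 = 2^4 · 3 · 5^4 · 13 · 17 · 37 · 157, so the number of primitive elements is φ(38513670000) = 8626176000.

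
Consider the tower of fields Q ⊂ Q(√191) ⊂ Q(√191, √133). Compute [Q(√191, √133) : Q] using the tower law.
[Q(√191, √133) : Q] = 4

[Q(√191):Q] = 2 (min poly x^2 - 191, irreducible since 191 is squarefree > 1). For the top step, suppose √133 ∈ Q(√191), say √133 = c + d√191 with c, d ∈ Q. Squaring: 133 = c^2 + 191d^2 + 2cd√191. Since √191 ∉ Q this forces 2cd = 0. If d = 0 then √133 = c ∈ Q, contradicting 133 squarefree > 1. If c = 0 then 133 = 191d^2, so 191·133 = (191d)^2 is a perfect square in Q — but 191·133 = 25403 is not a perfect square (since 191 and 133 are distinct squarefree integers). Contradiction. Hence √133 ∉ Q(√191), so x^2 - 133 stays irreducible over Q(√191) and [Q(√191, √133) : Q(√191)] = 2. By the tower law, [Q(√191, √133) : Q] = 2 · 2 = 4.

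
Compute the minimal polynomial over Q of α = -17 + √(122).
m_α(x) = x^2 + 34x + 167

From α + 17 = √(122), squaring gives (α + 17)^2 = 122, i.e. α^2 + 34α + 289 = 122, so α^2 + 34α + 167 = 0. The discriminant of x^2 + 34x + 167 is (34)^2 - 4·(167) = 1156 - 668 = 488, and 4·(122) is not a perfect square in Q since 122 is squarefree and ≠ 1. Hence x^2 + 34x + 167 is irreducible over Q and is the minimal polynomial of α.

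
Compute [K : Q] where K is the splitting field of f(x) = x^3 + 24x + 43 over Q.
[K : Q] = 6

By the rational root test, any rational root of the monic integer polynomial f(x) = x^3 + 24x + 43 must be an integer dividing the constant term 43, i.e. one of ±{1, 43}. Evaluating: f(1) = 68, f(-1) = 18, f(43) = 80582, f(-43) = -80496; none is 0, so f has no rational root and is therefore irreducible over Q (a cubic with no linear factor over a field is irreducible). For an irreducible cubic, the Galois group is A_3 or S_3 according as the discriminant disc(f) = -4a^3 - 27b^2 = -4·(24)^3 - 27·(43)^2 = -105219 is or is not a square in Q. Here disc(f) = -105219 is not a perfect square in Q, so the Galois group of f over Q is not contained in A_3 and must be all of S_3. The splitting field has degree |S_3| = 6 over Q, so [K : Q] = 6.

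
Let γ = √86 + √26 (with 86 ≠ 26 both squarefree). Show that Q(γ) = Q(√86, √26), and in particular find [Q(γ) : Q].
[Q(γ) : Q] = 4 (equivalently, Q(γ) = Q(√86, √26))

Obviously Q(γ) ⊆ Q(√86, √26), and [Q(√86, √26):Q] = 4 (since 86, 26 are distinct squarefree integers > 1 with 2236 not a perfect square). To show equality we compute the minimal polynomial of γ. From γ = √86 + √26: γ^2 = 86 + 2√(2236) + 26 = 112 + 2√(2236), so γ^2 - 112 = 2√(2236); squaring, (γ^2 - 112)^2 = 4·2236, i.e. γ^4 - 224γ^2 + 12544 - 8944 = 0, i.e. γ^4 - 224γ^2 + 3600 = 0. So γ is a root of x^4 - 224x^2 + 3600. This polynomial is irreducible over Q: it has no rational root (each ±√86 ± √26 is irrational), and any factorization into two quadratics over Q would force √(2236) ∈ Q (pairing opposite roots) or √86, √26 ∈ Q (other pairings), all impossible. Hence [Q(γ):Q] = 4 = [Q(√86, √26):Q], so Q(γ) = Q(√86, √26).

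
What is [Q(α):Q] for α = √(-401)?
[Q(α):Q] = 2

[Q(α):Q] equals the degree of the minimal polynomial of α. Here α^2 = -401 and x^2 + 401 is irreducible (d = -401 is squarefree, ≠ 1, hence not a square), so deg(m_α) = 2. Thus [Q(α):Q] = 2.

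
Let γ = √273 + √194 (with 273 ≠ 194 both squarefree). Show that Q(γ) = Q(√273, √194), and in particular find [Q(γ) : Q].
[Q(γ) : Q] = 4 (equivalently, Q(γ) = Q(√273, √194))

Obviously Q(γ) ⊆ Q(√273, √194), and [Q(√273, √194):Q] = 4 (since 273, 194 are distinct squarefree integers > 1 with 52962 not a perfect square). To show equality we compute the minimal polynomial of γ. From γ = √273 + √194: γ^2 = 273 + 2√(52962) + 194 = 467 + 2√(52962), so γ^2 - 467 = 2√(52962); squaring, (γ^2 - 467)^2 = 4·52962, i.e. γ^4 - 934γ^2 + 218089 - 211848 = 0, i.e. γ^4 - 934γ^2 + 6241 = 0. So γ is a root of x^4 - 934x^2 + 6241. This polynomial is irreducible over Q: it has no rational root (each ±√273 ± √194 is irrational), and any factorization into two quadratics over Q would force √(52962) ∈ Q (pairing opposite roots) or √273, √194 ∈ Q (other pairings), all impossible. Hence [Q(γ):Q] = 4 = [Q(√273, √194):Q], so Q(γ) = Q(√273, √194).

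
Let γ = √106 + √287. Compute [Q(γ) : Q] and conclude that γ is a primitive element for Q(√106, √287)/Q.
[Q(γ) : Q] = 4 (equivalently, Q(γ) = Q(√106, √287))

Obviously Q(γ) ⊆ Q(√106, √287), and [Q(√106, √287):Q] = 4 (since 106, 287 are distinct squarefree integers > 1 with 30422 not a perfect square). To show equality we compute the minimal polynomial of γ. From γ = √106 + √287: γ^2 = 106 + 2√(30422) + 287 = 393 + 2√(30422), so γ^2 - 393 = 2√(30422); squaring, (γ^2 - 393)^2 = 4·30422, i.e. γ^4 - 786γ^2 + 154449 - 121688 = 0, i.e. γ^4 - 786γ^2 + 32761 = 0. So γ is a root of x^4 - 786x^2 + 32761. This polynomial is irreducible over Q: it has no rational root (each ±√106 ± √287 is irrational), and any factorization into two quadratics over Q would force √(30422) ∈ Q (pairing opposite roots) or √106, √287 ∈ Q (other pairings), all impossible. Hence [Q(γ):Q] = 4 = [Q(√106, √287):Q], so Q(γ) = Q(√106, √287).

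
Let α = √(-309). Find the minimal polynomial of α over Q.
m_α(x) = x^2 + 309

α satisfies α^2 + 309 = 0, so x^2 + 309 annihilates α. Since d = -309 is squarefree and ≠ 1, it is not a perfect square in Q, so x^2 + 309 has no rational root and is therefore irreducible over Q (a degree-2 polynomial over a field is irreducible iff it has no root). Hence m_α(x) = x^2 + 309.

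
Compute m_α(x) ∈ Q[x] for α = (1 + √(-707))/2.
m_α(x) = x^2 - x + 177

From 2α - 1 = √(-707), squaring gives (2α - 1)^2 = -707, i.e. 4α^2 - 4α + 1 = -707, so α^2 - α + (1 + 707)/4 = 0. Since -707 ≡ 1 (mod 4), (1 + 707)/4 = 177 ∈ Z. The polynomial x^2 - x + 177 has discriminant 1 - 4·(177) = -707, which is not a perfect square in Q (d = -707 is squarefree and ≠ 1), so x^2 - x + 177 is irreducible over Q. It is the minimal polynomial of α.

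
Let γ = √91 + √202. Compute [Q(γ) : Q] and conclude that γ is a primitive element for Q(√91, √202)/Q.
[Q(γ) : Q] = 4 (equivalently, Q(γ) = Q(√91, √202))

Obviously Q(γ) ⊆ Q(√91, √202), and [Q(√91, √202):Q] = 4 (since 91, 202 are distinct squarefree integers > 1 with 18382 not a perfect square). To show equality we compute the minimal polynomial of γ. From γ = √91 + √202: γ^2 = 91 + 2√(18382) + 202 = 293 + 2√(18382), so γ^2 - 293 = 2√(18382); squaring, (γ^2 - 293)^2 = 4·18382, i.e. γ^4 - 586γ^2 + 85849 - 73528 = 0, i.e. γ^4 - 586γ^2 + 12321 = 0. So γ is a root of x^4 - 586x^2 + 12321. This polynomial is irreducible over Q: it has no rational root (each ±√91 ± √202 is irrational), and any factorization into two quadratics over Q would force √(18382) ∈ Q (pairing opposite roots) or √91, √202 ∈ Q (other pairings), all impossible. Hence [Q(γ):Q] = 4 = [Q(√91, √202):Q], so Q(γ) = Q(√91, √202).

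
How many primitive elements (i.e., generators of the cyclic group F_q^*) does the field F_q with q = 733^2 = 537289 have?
There are φ(537288) = 175680 primitive elements

F_q^* is cyclic of order q - 1 = 537288. A cyclic group of order m has exactly φ(m) generators. Here m = 537288 = 2^3 · 3 · 61 · 367, so the number of primitive elements is φ(537288) = 175680.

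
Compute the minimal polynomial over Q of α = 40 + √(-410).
m_α(x) = x^2 - 80x + 2010

From α - 40 = √(-410), squaring gives (α - 40)^2 = -410, i.e. α^2 - 80α + 1600 = -410, so α^2 - 80α + 2010 = 0. The discriminant of x^2 - 80x + 2010 is (-80)^2 - 4·(2010) = 6400 - 8040 = -1640, and 4·(-410) is not a perfect square in Q since -410 is squarefree and ≠ 1. Hence x^2 - 80x + 2010 is irreducible over Q and is the minimal polynomial of α.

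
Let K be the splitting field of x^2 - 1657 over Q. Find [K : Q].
[K : Q] = 2

f(x) = x^2 - 1657 factors as (x - √1657)(x + √1657). The splitting field is K = Q(√1657). Since 1657 is squarefree and > 1, it is not a perfect square, so x^2 - 1657 is irreducible over Q and [Q(√1657) : Q] = 2. Hence [K : Q] = 2.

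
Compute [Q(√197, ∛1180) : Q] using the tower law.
[Q(√197, ∛1180) : Q] = 6

Let L = Q(√197, ∛1180). Since Q(√197) ⊂ L and [Q(√197):Q] = 2, the tower law gives 2 | [L:Q]. Likewise Q(∛1180) ⊂ L with [Q(∛1180):Q] = 3 (because 1180 is not a perfect cube), so 3 | [L:Q]. As gcd(2,3) = 1, [L:Q] is divisible by 6. Conversely L is generated over Q by √197 and ∛1180, so [L:Q] ≤ 2·3 = 6. Therefore [Q(√197, ∛1180) : Q] = 6.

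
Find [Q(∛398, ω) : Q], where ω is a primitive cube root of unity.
[Q(∛398, ω) : Q] = 6

[Q(∛398):Q] = 3 (min poly x^3 - 398, irreducible since 398 is not a perfect cube). [Q(ω):Q] = 2 (min poly x^2 + x + 1). Since Q(∛398) ⊂ R and ω ∉ R, we have ω ∉ Q(∛398), so x^2 + x + 1 remains irreducible over Q(∛398) and [Q(∛398, ω) : Q(∛398)] = 2. By the tower law, [Q(∛398, ω) : Q] = 3 · 2 = 6. (In fact Q(∛398, ω) is the splitting field of x^3 - 398 over Q.)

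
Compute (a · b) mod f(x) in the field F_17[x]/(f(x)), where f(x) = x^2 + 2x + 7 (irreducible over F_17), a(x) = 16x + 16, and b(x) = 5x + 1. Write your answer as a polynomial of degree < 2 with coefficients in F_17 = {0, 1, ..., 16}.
a · b ≡ 4x (mod f(x))

Multiply in F_17[x]: a(x)·b(x) = (16x + 16)·(5x + 1) = 12x^2 + 11x + 16. This has degree ≥ 2, so divide by f(x) over F_17: 12x^2 + 11x + 16 = (12)·(x^2 + 2x + 7) + (4x). Hence a·b ≡ 4x (mod f). (F_17[x]/(f) is a field with 17^2 = 289 elements since f is irreducible of degree 2.)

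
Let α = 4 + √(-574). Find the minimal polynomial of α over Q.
m_α(x) = x^2 - 8x + 590

From α - 4 = √(-574), squaring gives (α - 4)^2 = -574, i.e. α^2 - 8α + 16 = -574, so α^2 - 8α + 590 = 0. The discriminant of x^2 - 8x + 590 is (-8)^2 - 4·(590) = 64 - 2360 = -2296, and 4·(-574) is not a perfect square in Q since -574 is squarefree and ≠ 1. Hence x^2 - 8x + 590 is irreducible over Q and is the minimal polynomial of α.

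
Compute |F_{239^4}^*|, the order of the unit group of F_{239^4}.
|F_{239^4}^*| = 3262808640

F_{239^4} has 239^4 = 3262808641 elements; its multiplicative group consists of all nonzero elements, so |F_{239^4}^*| = 3262808641 - 1 = 3262808640. (It is cyclic since any finite subgroup of the multiplicative group of a field is cyclic.)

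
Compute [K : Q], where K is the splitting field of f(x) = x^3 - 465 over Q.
[K : Q] = 6

The roots of x^3 - 465 are ∛465, ω∛465, ω^2∛465 where ω = e^(2πi/3) is a primitive cube root of unity, so K = Q(∛465, ω). Now [Q(∛465):Q] = 3 (since 465 is not a perfect cube, x^3 - 465 is irreducible) and [Q(ω):Q] = 2. Both 2 and 3 divide [K:Q], and [K:Q] ≤ 3·2 = 6, so [K:Q] = 6. (Equivalently: Q(∛465) ⊂ R but ω ∉ R, so [K : Q(∛465)] = 2.)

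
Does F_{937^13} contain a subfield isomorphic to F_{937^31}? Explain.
No: F_{937^31} is not a subfield of F_{937^13}

F_{p^m} embeds in F_{p^n} iff m | n. Here 31 ∤ 13 (since 13 = 0·31 + 13 with remainder 13 ≠ 0), so F_{937^31} is not a subfield of F_{937^13}. Equivalently: if it were, the tower law would give 31 = [F_{937^31}:F_937] dividing [F_{937^13}:F_937] = 13, contradiction.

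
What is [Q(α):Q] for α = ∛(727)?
[Q(α):Q] = 3

The minimal polynomial of α is x^3 - 727, irreducible over Q since 727 is not a perfect cube (so x^3 - 727 has no rational root). Hence [Q(α):Q] = deg(m_α) = 3.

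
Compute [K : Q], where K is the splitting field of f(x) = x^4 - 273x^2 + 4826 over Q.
[K : Q] = 4

Solving the quadratic in x^2: x^2 = (273 ± √(273^2 - 4·4826))/2 = (273 ± √55225)/2 = (273 ± 235)/2, giving x^2 = 19 or x^2 = 254. So f(x) = (x^2 - 19)(x^2 - 254) and the roots of f are ±√19, ±√254. Hence the splitting field is K = Q(√19, √254). Since 19 and 254 are distinct squarefree integers > 1, their product 4826 is not a perfect square, so √254 ∉ Q(√19). By the tower law [K:Q] = [Q(√19,√254):Q(√19)] · [Q(√19):Q] = 2 · 2 = 4.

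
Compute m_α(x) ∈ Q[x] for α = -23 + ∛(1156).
m_α(x) = x^3 + 69x^2 + 1587x + 11011

Set β = α + 23 = ∛(1156), so β^3 = 1156. Then (α + 23)^3 - 1156 = 0, i.e. α is a root of g(x) = (x + 23)^3 - 1156 = x^3 + 69x^2 + 1587x + 11011. Since g(x) = h(x + 23) where h(x) = x^3 - 1156, and h is irreducible over Q (because 1156 is not a perfect cube, so h has no rational root, and a monic cubic with no rational root is irreducible), g is also irreducible (irreducibility is preserved under the substitution x → x + 23). Hence m_α(x) = x^3 + 69x^2 + 1587x + 11011.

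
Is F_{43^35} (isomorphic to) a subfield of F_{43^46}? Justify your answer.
No: F_{43^35} is not a subfield of F_{43^46}

F_{p^m} embeds in F_{p^n} iff m | n. Here 35 ∤ 46 (since 46 = 1·35 + 11 with remainder 11 ≠ 0), so F_{43^35} is not a subfield of F_{43^46}. Equivalently: if it were, the tower law would give 35 = [F_{43^35}:F_43] dividing [F_{43^46}:F_43] = 46, contradiction.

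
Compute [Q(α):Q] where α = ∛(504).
[Q(α):Q] = 3

The minimal polynomial of α is x^3 - 504, irreducible over Q since 504 is not a perfect cube (so x^3 - 504 has no rational root). Hence [Q(α):Q] = deg(m_α) = 3.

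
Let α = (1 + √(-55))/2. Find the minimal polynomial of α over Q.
m_α(x) = x^2 - x + 14

From 2α - 1 = √(-55), squaring gives (2α - 1)^2 = -55, i.e. 4α^2 - 4α + 1 = -55, so α^2 - α + (1 + 55)/4 = 0. Since -55 ≡ 1 (mod 4), (1 + 55)/4 = 14 ∈ Z. The polynomial x^2 - x + 14 has discriminant 1 - 4·(14) = -55, which is not a perfect square in Q (d = -55 is squarefree and ≠ 1), so x^2 - x + 14 is irreducible over Q. It is the minimal polynomial of α.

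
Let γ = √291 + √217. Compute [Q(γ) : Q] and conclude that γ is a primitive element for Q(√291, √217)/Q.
[Q(γ) : Q] = 4 (equivalently, Q(γ) = Q(√291, √217))

Obviously Q(γ) ⊆ Q(√291, √217), and [Q(√291, √217):Q] = 4 (since 291, 217 are distinct squarefree integers > 1 with 63147 not a perfect square). To show equality we compute the minimal polynomial of γ. From γ = √291 + √217: γ^2 = 291 + 2√(63147) + 217 = 508 + 2√(63147), so γ^2 - 508 = 2√(63147); squaring, (γ^2 - 508)^2 = 4·63147, i.e. γ^4 - 1016γ^2 + 258064 - 252588 = 0, i.e. γ^4 - 1016γ^2 + 5476 = 0. So γ is a root of x^4 - 1016x^2 + 5476. This polynomial is irreducible over Q: it has no rational root (each ±√291 ± √217 is irrational), and any factorization into two quadratics over Q would force √(63147) ∈ Q (pairing opposite roots) or √291, √217 ∈ Q (other pairings), all impossible. Hence [Q(γ):Q] = 4 = [Q(√291, √217):Q], so Q(γ) = Q(√291, √217).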